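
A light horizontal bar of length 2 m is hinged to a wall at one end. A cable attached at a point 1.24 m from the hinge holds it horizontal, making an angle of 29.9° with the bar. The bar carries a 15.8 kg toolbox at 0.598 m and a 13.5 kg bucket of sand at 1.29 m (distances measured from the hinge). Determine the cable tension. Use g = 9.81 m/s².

Sum moments about the hinge (the unknown hinge reaction has zero arm there).
Toolbox: 15.8 × 9.81 = 155 N down at 0.598 m → arm 0.598 m, τ = 155 × 0.598 = 92.69 N·m clockwise.
Bucket of sand: 13.5 × 9.81 = 132.4 N down at 1.29 m → arm 1.29 m, τ = 132.4 × 1.29 = 170.8 N·m clockwise.
Total clockwise load moment = 263.5 N·m.
The cable tension T acts at 1.24 m; only its component perpendicular to the bar, T sinθ, produces torque. sin 29.9° = 0.4985.
Setting net torque to zero: T × 1.24 × 0.4985 = 263.5 → T = 263.5 / 0.6181 = 426 N.

T ≈ 426 N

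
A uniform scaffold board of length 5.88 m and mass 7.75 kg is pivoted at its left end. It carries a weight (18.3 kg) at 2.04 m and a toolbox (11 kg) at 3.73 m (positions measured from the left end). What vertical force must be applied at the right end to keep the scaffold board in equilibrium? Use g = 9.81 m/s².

About the left end:
Beam weight: 7.75 × 9.81 = 76.03 N down at 2.94 m → arm 2.94 m, τ = 76.03 × 2.94 = 223.5 N·m clockwise.
Weight: 18.3 × 9.81 = 179.5 N down at 2.04 m → arm 2.04 m, τ = 179.5 × 2.04 = 366.2 N·m clockwise.
Toolbox: 11 × 9.81 = 107.9 N down at 3.73 m → arm 3.73 m, τ = 107.9 × 3.73 = 402.5 N·m clockwise.
Net moment of the loads = 992.2 N·m clockwise.
The upward force F acts at the right end, arm 5.88 m, giving F × 5.88 counterclockwise.
For rotational equilibrium, F × 5.88 = 992.2, so F = 992.2 / 5.88 = 169 N.

F ≈ 169 N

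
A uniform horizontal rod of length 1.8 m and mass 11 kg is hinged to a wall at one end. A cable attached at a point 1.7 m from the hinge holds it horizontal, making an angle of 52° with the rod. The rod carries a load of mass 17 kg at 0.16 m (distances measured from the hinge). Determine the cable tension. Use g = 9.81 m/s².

Sum moments about the hinge (the unknown hinge reaction has zero arm there).
Beam weight: 11 × 9.81 = 107.9 N down at 0.9 m → arm 0.9 m, τ = 107.9 × 0.9 = 97.11 N·m clockwise.
Load: 17 × 9.81 = 166.8 N down at 0.16 m → arm 0.16 m, τ = 166.8 × 0.16 = 26.69 N·m clockwise.
Total clockwise load moment = 123.8 N·m.
The cable tension T acts at 1.7 m; only its component perpendicular to the rod, T sinθ, produces torque. sin 52° = 0.788.
Στ = 0 ⇒ T × 1.7 × 0.788 = 123.8 ⇒ T = 123.8 / 1.34 = 92.4 N.

T ≈ 92.4 N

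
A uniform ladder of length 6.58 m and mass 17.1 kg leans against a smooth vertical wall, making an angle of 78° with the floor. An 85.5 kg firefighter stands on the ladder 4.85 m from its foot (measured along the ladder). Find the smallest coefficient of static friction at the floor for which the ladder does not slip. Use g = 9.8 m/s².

μ_min ≈ 0.148

About the foot of the ladder:
Ladder weight 17.1×9.8 = 167.6 N acts at 3.29 m along the ladder; its horizontal arm is 3.29·cos78° = 0.684 m → τ = 114.6 N·m clockwise.
Firefighter: 85.5×9.8 = 837.9 N at 4.85 m → arm 1.008 m → τ = 844.6 N·m clockwise.
Wall normal N acts horizontally at the top; its moment arm is the height L sinθ = 6.58·sin78° = 6.436 m, counterclockwise.
Setting net torque to zero: N × 6.436 = 959.2 → N = 149 N.
ΣFx = 0 ⇒ f = N_wall = 149 N. ΣFy = 0 ⇒ N_floor = 1006 N.
μ_min = f / N_floor = 149 / 1006 = 0.148.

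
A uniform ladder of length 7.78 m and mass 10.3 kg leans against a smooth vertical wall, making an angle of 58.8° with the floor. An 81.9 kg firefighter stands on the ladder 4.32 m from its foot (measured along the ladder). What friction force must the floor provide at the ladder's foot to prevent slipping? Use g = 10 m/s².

Sum moments about the foot of the ladder (the floor normal and friction both act there and drop out).
Ladder weight 10.3×10 = 103 N acts at 3.89 m along the ladder; its horizontal arm is 3.89·cos58.8° = 2.015 m → τ = 207.5 N·m clockwise.
Firefighter: 81.9×10 = 819 N at 4.32 m → arm 2.238 m → τ = 1833 N·m clockwise.
Wall normal N acts horizontally at the top; its moment arm is the height L sinθ = 7.78·sin58.8° = 6.655 m, counterclockwise.
Balancing moments: N × 6.655 = 2040, giving N = 307 N.
ΣFx = 0: friction at the foot balances the wall's push, so f = N_wall = 307 N.

f ≈ 307 N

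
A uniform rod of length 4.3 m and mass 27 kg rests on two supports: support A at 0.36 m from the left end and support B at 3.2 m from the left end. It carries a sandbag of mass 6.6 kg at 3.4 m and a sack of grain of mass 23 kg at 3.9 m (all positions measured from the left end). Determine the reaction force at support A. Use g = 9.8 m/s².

Choose support B as the axis so its reaction then has zero moment arm.
Beam weight: 27 × 9.8 = 264.6 N down at 2.15 m → arm 1.05 m, τ = 264.6 × 1.05 = 277.8 N·m counterclockwise.
Sandbag: 6.6 × 9.8 = 64.68 N down at 3.4 m → arm 0.2 m, τ = 64.68 × 0.2 = 12.94 N·m clockwise.
Sack of grain: 23 × 9.8 = 225.4 N down at 3.9 m → arm 0.7 m, τ = 225.4 × 0.7 = 157.8 N·m clockwise.
Net load moment about support B = 107.1 N·m counterclockwise.
Reaction R at support A is upward at 0.36 m, arm 2.84 m → moment R × 2.84 clockwise.
For rotational equilibrium, R × 2.84 = 107.1, so R = 37.7 N.

R_A ≈ 37.7 N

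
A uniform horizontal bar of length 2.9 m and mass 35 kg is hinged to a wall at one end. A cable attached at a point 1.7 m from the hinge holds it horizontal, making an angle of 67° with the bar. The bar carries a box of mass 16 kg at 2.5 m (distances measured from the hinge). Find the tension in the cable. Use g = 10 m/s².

T ≈ 580 N

About the hinge:
Beam weight: 35 × 10 = 350 N down at 1.45 m → arm 1.45 m, τ = 350 × 1.45 = 507.5 N·m clockwise.
Box: 16 × 10 = 160 N down at 2.5 m → arm 2.5 m, τ = 160 × 2.5 = 400 N·m clockwise.
Total clockwise load moment = 907.5 N·m.
The cable tension T acts at 1.7 m; only its component perpendicular to the bar, T sinθ, produces torque. sin 67° = 0.9205.
Στ = 0 ⇒ T × 1.7 × 0.9205 = 907.5 ⇒ T = 907.5 / 1.565 = 580 N.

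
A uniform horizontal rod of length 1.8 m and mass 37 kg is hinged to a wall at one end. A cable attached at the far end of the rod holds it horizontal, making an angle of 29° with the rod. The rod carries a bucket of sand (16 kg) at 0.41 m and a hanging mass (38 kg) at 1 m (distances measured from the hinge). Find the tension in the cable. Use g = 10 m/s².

Choose the hinge as the axis so the unknown hinge reaction has zero arm there.
Beam weight: 37 × 10 = 370 N down at 0.9 m → arm 0.9 m, τ = 370 × 0.9 = 333 N·m clockwise.
Bucket of sand: 16 × 10 = 160 N down at 0.41 m → arm 0.41 m, τ = 160 × 0.41 = 65.6 N·m clockwise.
Hanging mass: 38 × 10 = 380 N down at 1 m → arm 1 m, τ = 380 × 1 = 380 N·m clockwise.
Total clockwise load moment = 778.6 N·m.
The cable tension T acts at 1.8 m; only its component perpendicular to the rod, T sinθ, produces torque. sin 29° = 0.4848.
Balancing moments: T × 1.8 × 0.4848 = 778.6, giving T = 778.6 / 0.8726 = 892 N.

T ≈ 892 N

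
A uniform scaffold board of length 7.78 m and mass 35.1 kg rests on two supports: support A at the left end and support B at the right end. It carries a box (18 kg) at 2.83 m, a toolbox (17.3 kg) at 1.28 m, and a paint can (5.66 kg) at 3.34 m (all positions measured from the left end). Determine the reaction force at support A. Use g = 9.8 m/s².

R_A ≈ 458 N

Taking torques about support B:
Beam weight: 35.1 × 9.8 = 344 N down at 3.89 m → arm 3.89 m, τ = 344 × 3.89 = 1338 N·m counterclockwise.
Box: 18 × 9.8 = 176.4 N down at 2.83 m → arm 4.95 m, τ = 176.4 × 4.95 = 873.2 N·m counterclockwise.
Toolbox: 17.3 × 9.8 = 169.5 N down at 1.28 m → arm 6.5 m, τ = 169.5 × 6.5 = 1102 N·m counterclockwise.
Paint can: 5.66 × 9.8 = 55.47 N down at 3.34 m → arm 4.44 m, τ = 55.47 × 4.44 = 246.3 N·m counterclockwise.
Net load moment about support B = 3560 N·m counterclockwise.
Reaction R at support A is upward at 0 m, arm 7.78 m → moment R × 7.78 clockwise.
Balancing moments: R × 7.78 = 3560, giving R = 458 N.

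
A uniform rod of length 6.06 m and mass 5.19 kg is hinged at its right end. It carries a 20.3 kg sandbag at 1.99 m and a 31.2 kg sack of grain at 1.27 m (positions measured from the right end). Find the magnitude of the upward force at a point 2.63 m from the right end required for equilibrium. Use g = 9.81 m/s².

F ≈ 357 N

Sum moments about the right end (the unknown pivot reaction has zero arm there).
Beam weight: 5.19 × 9.81 = 50.91 N down at 3.03 m → arm 3.03 m, τ = 50.91 × 3.03 = 154.3 N·m counterclockwise.
Sandbag: 20.3 × 9.81 = 199.1 N down at 1.99 m → arm 1.99 m, τ = 199.1 × 1.99 = 396.2 N·m counterclockwise.
Sack of grain: 31.2 × 9.81 = 306.1 N down at 1.27 m → arm 1.27 m, τ = 306.1 × 1.27 = 388.7 N·m counterclockwise.
Net moment of the loads = 939.2 N·m counterclockwise.
The upward force F acts at a point 2.63 m from the right end, arm 2.63 m, giving F × 2.63 clockwise.
For rotational equilibrium, F × 2.63 = 939.2, so F = 939.2 / 2.63 = 357 N.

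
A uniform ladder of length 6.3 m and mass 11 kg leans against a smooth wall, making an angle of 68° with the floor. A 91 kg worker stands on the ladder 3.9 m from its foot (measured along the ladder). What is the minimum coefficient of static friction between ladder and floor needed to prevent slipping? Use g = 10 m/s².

Choose the foot of the ladder as the axis so the floor normal and friction both act there and drop out.
Ladder weight 11×10 = 110 N acts at 3.15 m along the ladder; its horizontal arm is 3.15·cos68° = 1.18 m → τ = 129.8 N·m clockwise.
Worker: 91×10 = 910 N at 3.9 m → arm 1.461 m → τ = 1330 N·m clockwise.
Wall normal N acts horizontally at the top; its moment arm is the height L sinθ = 6.3·sin68° = 5.841 m, counterclockwise.
Στ = 0 ⇒ N × 5.841 = 1460 ⇒ N = 250 N.
ΣFx = 0 ⇒ f = N_wall = 250 N. ΣFy = 0 ⇒ N_floor = 1020 N.
μ_min = f / N_floor = 250 / 1020 = 0.245.

μ_min ≈ 0.245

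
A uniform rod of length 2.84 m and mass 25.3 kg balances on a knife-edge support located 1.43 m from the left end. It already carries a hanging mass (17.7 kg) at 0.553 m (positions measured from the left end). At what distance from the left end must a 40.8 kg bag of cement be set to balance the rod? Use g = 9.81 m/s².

x ≈ 1.82 m from the left end

Sum moments about the knife-edge support (at 1.43 m from the left end) (the support reaction has zero arm there).
Beam weight: 25.3 × 9.81 = 248.2 N down at 1.42 m → arm 0.01 m, τ = 248.2 × 0.01 = 2.482 N·m counterclockwise.
Hanging mass: 17.7 × 9.81 = 173.6 N down at 0.553 m → arm 0.877 m, τ = 173.6 × 0.877 = 152.2 N·m counterclockwise.
Net moment of existing loads = 154.7 N·m counterclockwise.
The bag of cement weighs 40.8 × 9.81 = 400.2 N and must supply an equal clockwise moment, so its lever arm about the knife-edge support is 154.7 / 400.2 = 0.387 m.
That puts it at 1.43 + 0.387 = 1.82 m from the left end.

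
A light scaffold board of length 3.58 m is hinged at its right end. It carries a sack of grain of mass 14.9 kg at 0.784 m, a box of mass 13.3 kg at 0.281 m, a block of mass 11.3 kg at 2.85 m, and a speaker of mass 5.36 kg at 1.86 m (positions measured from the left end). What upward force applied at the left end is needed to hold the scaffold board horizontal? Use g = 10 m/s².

F ≈ 288 N

Taking torques about the right end:
Sack of grain: 14.9 × 10 = 149 N down at 0.784 m → arm 2.796 m, τ = 149 × 2.796 = 416.6 N·m counterclockwise.
Box: 13.3 × 10 = 133 N down at 0.281 m → arm 3.299 m, τ = 133 × 3.299 = 438.8 N·m counterclockwise.
Block: 11.3 × 10 = 113 N down at 2.85 m → arm 0.73 m, τ = 113 × 0.73 = 82.49 N·m counterclockwise.
Speaker: 5.36 × 10 = 53.6 N down at 1.86 m → arm 1.72 m, τ = 53.6 × 1.72 = 92.19 N·m counterclockwise.
Net moment of the loads = 1030 N·m counterclockwise.
The upward force F acts at the left end, arm 3.58 m, giving F × 3.58 clockwise.
Setting net torque to zero: F × 3.58 = 1030 → F = 1030 / 3.58 = 288 N.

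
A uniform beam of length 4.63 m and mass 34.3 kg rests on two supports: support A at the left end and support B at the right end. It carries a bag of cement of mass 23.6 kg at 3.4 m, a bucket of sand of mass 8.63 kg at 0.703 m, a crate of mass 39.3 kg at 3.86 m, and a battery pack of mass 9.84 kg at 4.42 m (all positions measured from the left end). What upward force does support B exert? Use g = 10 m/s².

Take moments about support A.
Beam weight: 34.3 × 10 = 343 N down at 2.315 m → arm 2.315 m, τ = 343 × 2.315 = 794 N·m clockwise.
Bag of cement: 23.6 × 10 = 236 N down at 3.4 m → arm 3.4 m, τ = 236 × 3.4 = 802.4 N·m clockwise.
Bucket of sand: 8.63 × 10 = 86.3 N down at 0.703 m → arm 0.703 m, τ = 86.3 × 0.703 = 60.67 N·m clockwise.
Crate: 39.3 × 10 = 393 N down at 3.86 m → arm 3.86 m, τ = 393 × 3.86 = 1517 N·m clockwise.
Battery pack: 9.84 × 10 = 98.4 N down at 4.42 m → arm 4.42 m, τ = 98.4 × 4.42 = 434.9 N·m clockwise.
Net load moment about support A = 3609 N·m clockwise.
Reaction R at support B is upward at 4.63 m, arm 4.63 m → moment R × 4.63 counterclockwise.
Balancing moments: R × 4.63 = 3609, giving R = 779 N.

R_B ≈ 779 N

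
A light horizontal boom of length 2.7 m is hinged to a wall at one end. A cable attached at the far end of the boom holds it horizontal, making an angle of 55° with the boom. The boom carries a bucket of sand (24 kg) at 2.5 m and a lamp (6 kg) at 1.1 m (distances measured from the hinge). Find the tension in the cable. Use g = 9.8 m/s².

Choose the hinge as the axis so the unknown hinge reaction has zero arm there.
Bucket of sand: 24 × 9.8 = 235.2 N down at 2.5 m → arm 2.5 m, τ = 235.2 × 2.5 = 588 N·m clockwise.
Lamp: 6 × 9.8 = 58.8 N down at 1.1 m → arm 1.1 m, τ = 58.8 × 1.1 = 64.68 N·m clockwise.
Total clockwise load moment = 652.7 N·m.
The cable tension T acts at 2.7 m; only its component perpendicular to the boom, T sinθ, produces torque. sin 55° = 0.8192.
Balancing moments: T × 2.7 × 0.8192 = 652.7, giving T = 652.7 / 2.212 = 295 N.

T ≈ 295 N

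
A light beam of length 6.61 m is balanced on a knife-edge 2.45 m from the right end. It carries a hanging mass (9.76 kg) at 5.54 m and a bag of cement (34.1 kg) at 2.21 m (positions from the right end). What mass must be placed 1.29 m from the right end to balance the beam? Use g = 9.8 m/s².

m ≈ 18.9 kg

Sum moments about the knife-edge (at 2.45 m from the right end) (the support reaction has zero arm there).
Hanging mass: 9.76 × 9.8 = 95.65 N down at 5.54 m → arm 3.09 m, τ = 95.65 × 3.09 = 295.6 N·m counterclockwise.
Bag of cement: 34.1 × 9.8 = 334.2 N down at 2.21 m → arm 0.24 m, τ = 334.2 × 0.24 = 80.21 N·m clockwise.
Net moment of known loads = 215.4 N·m counterclockwise.
An unknown mass m at 1.29 m has arm 1.16 m; its moment is m·g·1.16 clockwise.
Στ = 0 ⇒ m × 9.8 × 1.16 = 215.4 ⇒ m = 215.4 / (9.8 × 1.16) = 18.9 kg.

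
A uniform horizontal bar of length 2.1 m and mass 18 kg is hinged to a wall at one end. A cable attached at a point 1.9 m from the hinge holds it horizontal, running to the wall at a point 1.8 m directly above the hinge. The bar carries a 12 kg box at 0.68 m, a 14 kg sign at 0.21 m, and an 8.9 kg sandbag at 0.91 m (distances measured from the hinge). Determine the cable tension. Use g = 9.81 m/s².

T ≈ 286 N

Taking torques about the hinge:
Beam weight: 18 × 9.81 = 176.6 N down at 1.05 m → arm 1.05 m, τ = 176.6 × 1.05 = 185.4 N·m clockwise.
Box: 12 × 9.81 = 117.7 N down at 0.68 m → arm 0.68 m, τ = 117.7 × 0.68 = 80.04 N·m clockwise.
Sign: 14 × 9.81 = 137.3 N down at 0.21 m → arm 0.21 m, τ = 137.3 × 0.21 = 28.83 N·m clockwise.
Sandbag: 8.9 × 9.81 = 87.31 N down at 0.91 m → arm 0.91 m, τ = 87.31 × 0.91 = 79.45 N·m clockwise.
Total clockwise load moment = 373.7 N·m.
The cable tension T acts at 1.9 m; only its component perpendicular to the bar, T sinθ, produces torque. sinθ = h/√(h²+d²) = 1.8/√(1.8²+1.9²) = 0.6877.
Στ = 0 ⇒ T × 1.9 × 0.6877 = 373.7 ⇒ T = 373.7 / 1.307 = 286 N.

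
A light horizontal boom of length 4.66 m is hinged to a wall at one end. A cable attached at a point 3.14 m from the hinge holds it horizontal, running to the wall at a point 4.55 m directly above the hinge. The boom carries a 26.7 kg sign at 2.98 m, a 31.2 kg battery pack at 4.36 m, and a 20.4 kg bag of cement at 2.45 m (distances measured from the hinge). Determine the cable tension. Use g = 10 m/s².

T ≈ 1030 N

Taking torques about the hinge:
Sign: 26.7 × 10 = 267 N down at 2.98 m → arm 2.98 m, τ = 267 × 2.98 = 795.7 N·m clockwise.
Battery pack: 31.2 × 10 = 312 N down at 4.36 m → arm 4.36 m, τ = 312 × 4.36 = 1360 N·m clockwise.
Bag of cement: 20.4 × 10 = 204 N down at 2.45 m → arm 2.45 m, τ = 204 × 2.45 = 499.8 N·m clockwise.
Total clockwise load moment = 2656 N·m.
The cable tension T acts at 3.14 m; only its component perpendicular to the boom, T sinθ, produces torque. sinθ = h/√(h²+d²) = 4.55/√(4.55²+3.14²) = 0.823.
Setting net torque to zero: T × 3.14 × 0.823 = 2656 → T = 2656 / 2.584 = 1030 N.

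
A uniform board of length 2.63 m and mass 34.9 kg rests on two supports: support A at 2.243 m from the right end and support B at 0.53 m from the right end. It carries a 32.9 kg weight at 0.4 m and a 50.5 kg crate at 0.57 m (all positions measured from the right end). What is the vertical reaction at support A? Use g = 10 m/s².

R_A ≈ 147 N

Choose support B as the axis so its reaction then has zero moment arm.
Beam weight: 34.9 × 10 = 349 N down at 1.315 m → arm 0.785 m, τ = 349 × 0.785 = 274 N·m counterclockwise.
Weight: 32.9 × 10 = 329 N down at 0.4 m → arm 0.13 m, τ = 329 × 0.13 = 42.77 N·m clockwise.
Crate: 50.5 × 10 = 505 N down at 0.57 m → arm 0.04 m, τ = 505 × 0.04 = 20.2 N·m counterclockwise.
Net load moment about support B = 251.4 N·m counterclockwise.
Reaction R at support A is upward at 2.243 m, arm 1.713 m → moment R × 1.713 clockwise.
For rotational equilibrium, R × 1.713 = 251.4, so R = 147 N.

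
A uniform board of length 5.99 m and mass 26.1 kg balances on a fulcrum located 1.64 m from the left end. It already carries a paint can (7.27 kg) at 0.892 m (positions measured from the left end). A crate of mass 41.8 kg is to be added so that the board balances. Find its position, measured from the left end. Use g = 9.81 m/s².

Take moments about the fulcrum (at 1.64 m from the left end).
Beam weight: 26.1 × 9.81 = 256 N down at 2.995 m → arm 1.355 m, τ = 256 × 1.355 = 346.9 N·m clockwise.
Paint can: 7.27 × 9.81 = 71.32 N down at 0.892 m → arm 0.748 m, τ = 71.32 × 0.748 = 53.35 N·m counterclockwise.
Net moment of existing loads = 293.5 N·m clockwise.
The crate weighs 41.8 × 9.81 = 410.1 N and must supply an equal counterclockwise moment, so its lever arm about the fulcrum is 293.5 / 410.1 = 0.716 m.
That puts it at 1.64 − 0.716 = 0.924 m from the left end.

x ≈ 0.924 m from the left end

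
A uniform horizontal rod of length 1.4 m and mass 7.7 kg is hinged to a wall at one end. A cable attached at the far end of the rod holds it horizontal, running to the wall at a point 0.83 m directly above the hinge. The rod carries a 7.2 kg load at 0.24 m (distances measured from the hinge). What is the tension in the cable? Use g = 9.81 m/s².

T ≈ 97.8 N

Take moments about the hinge.
Beam weight: 7.7 × 9.81 = 75.54 N down at 0.7 m → arm 0.7 m, τ = 75.54 × 0.7 = 52.88 N·m clockwise.
Load: 7.2 × 9.81 = 70.63 N down at 0.24 m → arm 0.24 m, τ = 70.63 × 0.24 = 16.95 N·m clockwise.
Total clockwise load moment = 69.83 N·m.
The cable tension T acts at 1.4 m; only its component perpendicular to the rod, T sinθ, produces torque. sinθ = h/√(h²+d²) = 0.83/√(0.83²+1.4²) = 0.51.
Στ = 0 ⇒ T × 1.4 × 0.51 = 69.83 ⇒ T = 69.83 / 0.714 = 97.8 N.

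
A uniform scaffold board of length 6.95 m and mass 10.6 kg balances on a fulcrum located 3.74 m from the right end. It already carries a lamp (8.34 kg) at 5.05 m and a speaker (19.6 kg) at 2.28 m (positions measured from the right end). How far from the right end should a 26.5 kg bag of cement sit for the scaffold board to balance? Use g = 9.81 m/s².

x ≈ 4.51 m from the right end

About the fulcrum (at 3.74 m from the right end):
Beam weight: 10.6 × 9.81 = 104 N down at 3.475 m → arm 0.265 m, τ = 104 × 0.265 = 27.56 N·m clockwise.
Lamp: 8.34 × 9.81 = 81.82 N down at 5.05 m → arm 1.31 m, τ = 81.82 × 1.31 = 107.2 N·m counterclockwise.
Speaker: 19.6 × 9.81 = 192.3 N down at 2.28 m → arm 1.46 m, τ = 192.3 × 1.46 = 280.8 N·m clockwise.
Net moment of existing loads = 201.2 N·m clockwise.
The bag of cement weighs 26.5 × 9.81 = 260 N and must supply an equal counterclockwise moment, so its lever arm about the fulcrum is 201.2 / 260 = 0.774 m.
That puts it at 3.74 + 0.774 = 4.51 m from the right end.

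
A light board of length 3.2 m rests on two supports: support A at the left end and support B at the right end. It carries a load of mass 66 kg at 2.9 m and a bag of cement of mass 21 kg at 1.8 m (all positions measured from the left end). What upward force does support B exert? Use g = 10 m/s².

Choose support A as the axis so its reaction then has zero moment arm.
Load: 66 × 10 = 660 N down at 2.9 m → arm 2.9 m, τ = 660 × 2.9 = 1914 N·m clockwise.
Bag of cement: 21 × 10 = 210 N down at 1.8 m → arm 1.8 m, τ = 210 × 1.8 = 378 N·m clockwise.
Net load moment about support A = 2292 N·m clockwise.
Reaction R at support B is upward at 3.2 m, arm 3.2 m → moment R × 3.2 counterclockwise.
Στ = 0 ⇒ R × 3.2 = 2292 ⇒ R = 716 N.

R_B ≈ 716 N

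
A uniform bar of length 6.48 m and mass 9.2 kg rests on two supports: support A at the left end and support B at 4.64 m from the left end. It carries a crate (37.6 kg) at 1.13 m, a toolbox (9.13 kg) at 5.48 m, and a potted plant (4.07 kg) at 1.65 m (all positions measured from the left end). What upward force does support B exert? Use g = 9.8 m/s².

R_B ≈ 273 N

About support A:
Beam weight: 9.2 × 9.8 = 90.16 N down at 3.24 m → arm 3.24 m, τ = 90.16 × 3.24 = 292.1 N·m clockwise.
Crate: 37.6 × 9.8 = 368.5 N down at 1.13 m → arm 1.13 m, τ = 368.5 × 1.13 = 416.4 N·m clockwise.
Toolbox: 9.13 × 9.8 = 89.47 N down at 5.48 m → arm 5.48 m, τ = 89.47 × 5.48 = 490.3 N·m clockwise.
Potted plant: 4.07 × 9.8 = 39.89 N down at 1.65 m → arm 1.65 m, τ = 39.89 × 1.65 = 65.82 N·m clockwise.
Net load moment about support A = 1265 N·m clockwise.
Reaction R at support B is upward at 4.64 m, arm 4.64 m → moment R × 4.64 counterclockwise.
For rotational equilibrium, R × 4.64 = 1265, so R = 273 N.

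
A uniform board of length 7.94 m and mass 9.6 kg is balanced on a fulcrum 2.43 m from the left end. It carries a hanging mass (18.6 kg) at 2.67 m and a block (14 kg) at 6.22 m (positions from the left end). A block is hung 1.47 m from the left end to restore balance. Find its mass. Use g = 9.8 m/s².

m ≈ 75.3 kg

Take moments about the fulcrum (at 2.43 m from the left end).
Beam weight: 9.6 × 9.8 = 94.08 N down at 3.97 m → arm 1.54 m, τ = 94.08 × 1.54 = 144.9 N·m clockwise.
Hanging mass: 18.6 × 9.8 = 182.3 N down at 2.67 m → arm 0.24 m, τ = 182.3 × 0.24 = 43.75 N·m clockwise.
Block: 14 × 9.8 = 137.2 N down at 6.22 m → arm 3.79 m, τ = 137.2 × 3.79 = 520 N·m clockwise.
Net moment of known loads = 708.6 N·m clockwise.
An unknown mass m at 1.47 m has arm 0.96 m; its moment is m·g·0.96 counterclockwise.
Setting net torque to zero: m × 9.8 × 0.96 = 708.6 → m = 708.6 / (9.8 × 0.96) = 75.3 kg.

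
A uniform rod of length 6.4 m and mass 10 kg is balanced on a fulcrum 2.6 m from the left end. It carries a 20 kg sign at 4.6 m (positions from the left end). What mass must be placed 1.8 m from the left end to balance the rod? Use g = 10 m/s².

m ≈ 57.5 kg

Taking torques about the fulcrum (at 2.6 m from the left end):
Beam weight: 10 × 10 = 100 N down at 3.2 m → arm 0.6 m, τ = 100 × 0.6 = 60 N·m clockwise.
Sign: 20 × 10 = 200 N down at 4.6 m → arm 2 m, τ = 200 × 2 = 400 N·m clockwise.
Net moment of known loads = 460 N·m clockwise.
An unknown mass m at 1.8 m has arm 0.8 m; its moment is m·g·0.8 counterclockwise.
Setting net torque to zero: m × 10 × 0.8 = 460 → m = 460 / (10 × 0.8) = 57.5 kg.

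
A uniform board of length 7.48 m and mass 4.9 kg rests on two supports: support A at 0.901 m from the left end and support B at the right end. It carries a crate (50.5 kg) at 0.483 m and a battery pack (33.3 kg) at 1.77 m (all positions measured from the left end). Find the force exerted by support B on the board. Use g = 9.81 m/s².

R_B ≈ 32.4 N

Take moments about support A.
Beam weight: 4.9 × 9.81 = 48.07 N down at 3.74 m → arm 2.839 m, τ = 48.07 × 2.839 = 136.5 N·m clockwise.
Crate: 50.5 × 9.81 = 495.4 N down at 0.483 m → arm 0.418 m, τ = 495.4 × 0.418 = 207.1 N·m counterclockwise.
Battery pack: 33.3 × 9.81 = 326.7 N down at 1.77 m → arm 0.869 m, τ = 326.7 × 0.869 = 283.9 N·m clockwise.
Net load moment about support A = 213.3 N·m clockwise.
Reaction R at support B is upward at 7.48 m, arm 6.579 m → moment R × 6.579 counterclockwise.
Setting net torque to zero: R × 6.579 = 213.3 → R = 32.4 N.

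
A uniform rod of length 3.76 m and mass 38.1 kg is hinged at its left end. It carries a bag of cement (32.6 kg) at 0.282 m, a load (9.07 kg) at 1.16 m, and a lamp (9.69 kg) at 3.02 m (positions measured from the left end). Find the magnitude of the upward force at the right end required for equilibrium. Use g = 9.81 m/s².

Sum moments about the left end (the unknown pivot reaction has zero arm there).
Beam weight: 38.1 × 9.81 = 373.8 N down at 1.88 m → arm 1.88 m, τ = 373.8 × 1.88 = 702.7 N·m clockwise.
Bag of cement: 32.6 × 9.81 = 319.8 N down at 0.282 m → arm 0.282 m, τ = 319.8 × 0.282 = 90.18 N·m clockwise.
Load: 9.07 × 9.81 = 88.98 N down at 1.16 m → arm 1.16 m, τ = 88.98 × 1.16 = 103.2 N·m clockwise.
Lamp: 9.69 × 9.81 = 95.06 N down at 3.02 m → arm 3.02 m, τ = 95.06 × 3.02 = 287.1 N·m clockwise.
Net moment of the loads = 1183 N·m clockwise.
The upward force F acts at the right end, arm 3.76 m, giving F × 3.76 counterclockwise.
Setting net torque to zero: F × 3.76 = 1183 → F = 1183 / 3.76 = 315 N.

F ≈ 315 N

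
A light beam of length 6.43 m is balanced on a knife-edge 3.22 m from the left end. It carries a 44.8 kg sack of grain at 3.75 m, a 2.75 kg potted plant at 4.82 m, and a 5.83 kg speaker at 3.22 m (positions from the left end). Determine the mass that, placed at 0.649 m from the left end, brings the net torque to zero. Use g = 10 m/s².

m ≈ 10.9 kg

Choose the knife-edge (at 3.22 m from the left end) as the axis so the support reaction has zero arm there.
Sack of grain: 44.8 × 10 = 448 N down at 3.75 m → arm 0.53 m, τ = 448 × 0.53 = 237.4 N·m clockwise.
Potted plant: 2.75 × 10 = 27.5 N down at 4.82 m → arm 1.6 m, τ = 27.5 × 1.6 = 44 N·m clockwise.
Speaker: acts at the knife-edge, moment arm 0 → no torque.
Net moment of known loads = 281.4 N·m clockwise.
An unknown mass m at 0.649 m has arm 2.571 m; its moment is m·g·2.571 counterclockwise.
For rotational equilibrium, m × 10 × 2.571 = 281.4, so m = 281.4 / (10 × 2.571) = 10.9 kg.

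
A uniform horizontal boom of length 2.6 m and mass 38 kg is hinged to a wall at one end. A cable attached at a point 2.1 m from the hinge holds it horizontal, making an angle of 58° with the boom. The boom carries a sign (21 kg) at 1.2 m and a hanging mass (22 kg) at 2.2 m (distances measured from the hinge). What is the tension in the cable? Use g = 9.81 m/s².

T ≈ 678 N

About the hinge:
Beam weight: 38 × 9.81 = 372.8 N down at 1.3 m → arm 1.3 m, τ = 372.8 × 1.3 = 484.6 N·m clockwise.
Sign: 21 × 9.81 = 206 N down at 1.2 m → arm 1.2 m, τ = 206 × 1.2 = 247.2 N·m clockwise.
Hanging mass: 22 × 9.81 = 215.8 N down at 2.2 m → arm 2.2 m, τ = 215.8 × 2.2 = 474.8 N·m clockwise.
Total clockwise load moment = 1207 N·m.
The cable tension T acts at 2.1 m; only its component perpendicular to the boom, T sinθ, produces torque. sin 58° = 0.848.
Setting net torque to zero: T × 2.1 × 0.848 = 1207 → T = 1207 / 1.781 = 678 N.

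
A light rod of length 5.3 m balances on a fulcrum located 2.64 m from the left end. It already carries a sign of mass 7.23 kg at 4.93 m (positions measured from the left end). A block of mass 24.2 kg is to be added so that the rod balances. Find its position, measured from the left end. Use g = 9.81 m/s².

Sum moments about the fulcrum (at 2.64 m from the left end) (the support reaction has zero arm there).
Sign: 7.23 × 9.81 = 70.93 N down at 4.93 m → arm 2.29 m, τ = 70.93 × 2.29 = 162.4 N·m clockwise.
Net moment of existing loads = 162.4 N·m clockwise.
The block weighs 24.2 × 9.81 = 237.4 N and must supply an equal counterclockwise moment, so its lever arm about the fulcrum is 162.4 / 237.4 = 0.684 m.
That puts it at 2.64 − 0.684 = 1.96 m from the left end.

x ≈ 1.96 m from the left end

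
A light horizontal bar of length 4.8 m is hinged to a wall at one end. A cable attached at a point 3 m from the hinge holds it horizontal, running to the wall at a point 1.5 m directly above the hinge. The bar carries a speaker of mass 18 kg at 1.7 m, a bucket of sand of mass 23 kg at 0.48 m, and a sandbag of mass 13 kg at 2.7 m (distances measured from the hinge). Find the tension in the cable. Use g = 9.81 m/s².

T ≈ 561 N

Taking torques about the hinge:
Speaker: 18 × 9.81 = 176.6 N down at 1.7 m → arm 1.7 m, τ = 176.6 × 1.7 = 300.2 N·m clockwise.
Bucket of sand: 23 × 9.81 = 225.6 N down at 0.48 m → arm 0.48 m, τ = 225.6 × 0.48 = 108.3 N·m clockwise.
Sandbag: 13 × 9.81 = 127.5 N down at 2.7 m → arm 2.7 m, τ = 127.5 × 2.7 = 344.2 N·m clockwise.
Total clockwise load moment = 752.7 N·m.
The cable tension T acts at 3 m; only its component perpendicular to the bar, T sinθ, produces torque. sinθ = h/√(h²+d²) = 1.5/√(1.5²+3²) = 0.4472.
For rotational equilibrium, T × 3 × 0.4472 = 752.7, so T = 752.7 / 1.342 = 561 N.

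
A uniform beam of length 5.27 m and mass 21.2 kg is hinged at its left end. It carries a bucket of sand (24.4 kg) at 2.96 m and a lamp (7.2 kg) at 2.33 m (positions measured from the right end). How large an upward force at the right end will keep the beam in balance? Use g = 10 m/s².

F ≈ 253 N

About the left end:
Beam weight: 21.2 × 10 = 212 N down at 2.635 m → arm 2.635 m, τ = 212 × 2.635 = 558.6 N·m clockwise.
Bucket of sand: 24.4 × 10 = 244 N down at 2.96 m → arm 2.31 m, τ = 244 × 2.31 = 563.6 N·m clockwise.
Lamp: 7.2 × 10 = 72 N down at 2.33 m → arm 2.94 m, τ = 72 × 2.94 = 211.7 N·m clockwise.
Net moment of the loads = 1334 N·m clockwise.
The upward force F acts at the right end, arm 5.27 m, giving F × 5.27 counterclockwise.
For rotational equilibrium, F × 5.27 = 1334, so F = 1334 / 5.27 = 253 N.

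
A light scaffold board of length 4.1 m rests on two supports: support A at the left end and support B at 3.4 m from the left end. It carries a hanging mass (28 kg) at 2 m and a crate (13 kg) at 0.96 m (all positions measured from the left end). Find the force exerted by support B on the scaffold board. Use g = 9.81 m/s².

Take moments about support A.
Hanging mass: 28 × 9.81 = 274.7 N down at 2 m → arm 2 m, τ = 274.7 × 2 = 549.4 N·m clockwise.
Crate: 13 × 9.81 = 127.5 N down at 0.96 m → arm 0.96 m, τ = 127.5 × 0.96 = 122.4 N·m clockwise.
Net load moment about support A = 671.8 N·m clockwise.
Reaction R at support B is upward at 3.4 m, arm 3.4 m → moment R × 3.4 counterclockwise.
For rotational equilibrium, R × 3.4 = 671.8, so R = 198 N.

R_B ≈ 198 N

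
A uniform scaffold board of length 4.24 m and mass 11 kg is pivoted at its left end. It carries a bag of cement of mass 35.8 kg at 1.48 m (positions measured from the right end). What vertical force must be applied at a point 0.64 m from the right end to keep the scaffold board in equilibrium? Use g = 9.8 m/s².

F ≈ 332 N

Taking torques about the left end:
Beam weight: 11 × 9.8 = 107.8 N down at 2.12 m → arm 2.12 m, τ = 107.8 × 2.12 = 228.5 N·m clockwise.
Bag of cement: 35.8 × 9.8 = 350.8 N down at 1.48 m → arm 2.76 m, τ = 350.8 × 2.76 = 968.2 N·m clockwise.
Net moment of the loads = 1197 N·m clockwise.
The upward force F acts at a point 0.64 m from the right end, arm 3.6 m, giving F × 3.6 counterclockwise.
Balancing moments: F × 3.6 = 1197, giving F = 1197 / 3.6 = 332 N.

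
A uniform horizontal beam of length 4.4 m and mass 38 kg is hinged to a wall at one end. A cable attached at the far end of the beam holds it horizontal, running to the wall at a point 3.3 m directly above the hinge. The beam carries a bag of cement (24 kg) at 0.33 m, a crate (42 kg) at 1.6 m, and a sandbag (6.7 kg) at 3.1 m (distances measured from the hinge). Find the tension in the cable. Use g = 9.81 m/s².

T ≈ 667 N

About the hinge:
Beam weight: 38 × 9.81 = 372.8 N down at 2.2 m → arm 2.2 m, τ = 372.8 × 2.2 = 820.2 N·m clockwise.
Bag of cement: 24 × 9.81 = 235.4 N down at 0.33 m → arm 0.33 m, τ = 235.4 × 0.33 = 77.68 N·m clockwise.
Crate: 42 × 9.81 = 412 N down at 1.6 m → arm 1.6 m, τ = 412 × 1.6 = 659.2 N·m clockwise.
Sandbag: 6.7 × 9.81 = 65.73 N down at 3.1 m → arm 3.1 m, τ = 65.73 × 3.1 = 203.8 N·m clockwise.
Total clockwise load moment = 1761 N·m.
The cable tension T acts at 4.4 m; only its component perpendicular to the beam, T sinθ, produces torque. sinθ = h/√(h²+d²) = 3.3/√(3.3²+4.4²) = 0.6.
Setting net torque to zero: T × 4.4 × 0.6 = 1761 → T = 1761 / 2.64 = 667 N.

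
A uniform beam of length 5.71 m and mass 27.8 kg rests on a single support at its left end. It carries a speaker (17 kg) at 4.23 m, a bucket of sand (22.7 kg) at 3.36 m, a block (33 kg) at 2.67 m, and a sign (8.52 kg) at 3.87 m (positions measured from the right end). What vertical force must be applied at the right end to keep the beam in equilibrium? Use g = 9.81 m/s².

About the left end:
Beam weight: 27.8 × 9.81 = 272.7 N down at 2.855 m → arm 2.855 m, τ = 272.7 × 2.855 = 778.6 N·m clockwise.
Speaker: 17 × 9.81 = 166.8 N down at 4.23 m → arm 1.48 m, τ = 166.8 × 1.48 = 246.9 N·m clockwise.
Bucket of sand: 22.7 × 9.81 = 222.7 N down at 3.36 m → arm 2.35 m, τ = 222.7 × 2.35 = 523.3 N·m clockwise.
Block: 33 × 9.81 = 323.7 N down at 2.67 m → arm 3.04 m, τ = 323.7 × 3.04 = 984 N·m clockwise.
Sign: 8.52 × 9.81 = 83.58 N down at 3.87 m → arm 1.84 m, τ = 83.58 × 1.84 = 153.8 N·m clockwise.
Net moment of the loads = 2687 N·m clockwise.
The upward force F acts at the right end, arm 5.71 m, giving F × 5.71 counterclockwise.
Setting net torque to zero: F × 5.71 = 2687 → F = 2687 / 5.71 = 471 N.

F ≈ 471 N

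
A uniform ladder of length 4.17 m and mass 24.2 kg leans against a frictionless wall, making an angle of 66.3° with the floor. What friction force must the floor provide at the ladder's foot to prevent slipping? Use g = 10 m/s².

Choose the foot of the ladder as the axis so the floor normal and friction both act there and drop out.
Ladder weight 24.2×10 = 242 N acts at 2.085 m along the ladder; its horizontal arm is 2.085·cos66.3° = 0.8381 m → τ = 202.8 N·m clockwise.
Wall normal N acts horizontally at the top; its moment arm is the height L sinθ = 4.17·sin66.3° = 3.818 m, counterclockwise.
For rotational equilibrium, N × 3.818 = 202.8, so N = 53.1 N.
ΣFx = 0: friction at the foot balances the wall's push, so f = N_wall = 53.1 N.

f ≈ 53.1 N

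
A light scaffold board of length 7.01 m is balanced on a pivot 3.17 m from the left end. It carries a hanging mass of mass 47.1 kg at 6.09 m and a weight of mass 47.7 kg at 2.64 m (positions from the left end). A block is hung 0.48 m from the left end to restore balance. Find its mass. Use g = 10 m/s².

m ≈ 41.7 kg

Take moments about the pivot (at 3.17 m from the left end).
Hanging mass: 47.1 × 10 = 471 N down at 6.09 m → arm 2.92 m, τ = 471 × 2.92 = 1375 N·m clockwise.
Weight: 47.7 × 10 = 477 N down at 2.64 m → arm 0.53 m, τ = 477 × 0.53 = 252.8 N·m counterclockwise.
Net moment of known loads = 1122 N·m clockwise.
An unknown mass m at 0.48 m has arm 2.69 m; its moment is m·g·2.69 counterclockwise.
For rotational equilibrium, m × 10 × 2.69 = 1122, so m = 1122 / (10 × 2.69) = 41.7 kg.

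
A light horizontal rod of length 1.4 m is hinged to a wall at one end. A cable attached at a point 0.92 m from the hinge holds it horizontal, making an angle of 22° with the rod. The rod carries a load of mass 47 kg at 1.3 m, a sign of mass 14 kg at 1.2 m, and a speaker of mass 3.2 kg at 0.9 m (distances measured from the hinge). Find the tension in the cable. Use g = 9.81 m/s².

Sum moments about the hinge (the unknown hinge reaction has zero arm there).
Load: 47 × 9.81 = 461.1 N down at 1.3 m → arm 1.3 m, τ = 461.1 × 1.3 = 599.4 N·m clockwise.
Sign: 14 × 9.81 = 137.3 N down at 1.2 m → arm 1.2 m, τ = 137.3 × 1.2 = 164.8 N·m clockwise.
Speaker: 3.2 × 9.81 = 31.39 N down at 0.9 m → arm 0.9 m, τ = 31.39 × 0.9 = 28.25 N·m clockwise.
Total clockwise load moment = 792.5 N·m.
The cable tension T acts at 0.92 m; only its component perpendicular to the rod, T sinθ, produces torque. sin 22° = 0.3746.
Στ = 0 ⇒ T × 0.92 × 0.3746 = 792.5 ⇒ T = 792.5 / 0.3446 = 2300 N.

T ≈ 2300 N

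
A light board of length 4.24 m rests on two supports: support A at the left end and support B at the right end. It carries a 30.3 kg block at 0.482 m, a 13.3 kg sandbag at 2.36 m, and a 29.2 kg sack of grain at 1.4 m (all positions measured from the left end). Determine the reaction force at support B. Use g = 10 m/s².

R_B ≈ 205 N

Taking torques about support A:
Block: 30.3 × 10 = 303 N down at 0.482 m → arm 0.482 m, τ = 303 × 0.482 = 146 N·m clockwise.
Sandbag: 13.3 × 10 = 133 N down at 2.36 m → arm 2.36 m, τ = 133 × 2.36 = 313.9 N·m clockwise.
Sack of grain: 29.2 × 10 = 292 N down at 1.4 m → arm 1.4 m, τ = 292 × 1.4 = 408.8 N·m clockwise.
Net load moment about support A = 868.7 N·m clockwise.
Reaction R at support B is upward at 4.24 m, arm 4.24 m → moment R × 4.24 counterclockwise.
Στ = 0 ⇒ R × 4.24 = 868.7 ⇒ R = 205 N.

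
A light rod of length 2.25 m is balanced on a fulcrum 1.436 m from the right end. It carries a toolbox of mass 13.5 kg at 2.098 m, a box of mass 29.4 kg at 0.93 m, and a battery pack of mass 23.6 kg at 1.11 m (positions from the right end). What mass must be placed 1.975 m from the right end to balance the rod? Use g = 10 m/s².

m ≈ 25.3 kg

Choose the fulcrum (at 1.436 m from the right end) as the axis so the support reaction has zero arm there.
Toolbox: 13.5 × 10 = 135 N down at 2.098 m → arm 0.662 m, τ = 135 × 0.662 = 89.37 N·m counterclockwise.
Box: 29.4 × 10 = 294 N down at 0.93 m → arm 0.506 m, τ = 294 × 0.506 = 148.8 N·m clockwise.
Battery pack: 23.6 × 10 = 236 N down at 1.11 m → arm 0.326 m, τ = 236 × 0.326 = 76.94 N·m clockwise.
Net moment of known loads = 136.4 N·m clockwise.
An unknown mass m at 1.975 m has arm 0.539 m; its moment is m·g·0.539 counterclockwise.
For rotational equilibrium, m × 10 × 0.539 = 136.4, so m = 136.4 / (10 × 0.539) = 25.3 kg.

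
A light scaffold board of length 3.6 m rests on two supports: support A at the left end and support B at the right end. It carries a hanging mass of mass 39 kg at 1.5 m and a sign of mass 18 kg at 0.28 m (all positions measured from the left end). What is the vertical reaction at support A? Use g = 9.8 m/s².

R_A ≈ 386 N

Take moments about support B.
Hanging mass: 39 × 9.8 = 382.2 N down at 1.5 m → arm 2.1 m, τ = 382.2 × 2.1 = 802.6 N·m counterclockwise.
Sign: 18 × 9.8 = 176.4 N down at 0.28 m → arm 3.32 m, τ = 176.4 × 3.32 = 585.6 N·m counterclockwise.
Net load moment about support B = 1388 N·m counterclockwise.
Reaction R at support A is upward at 0 m, arm 3.6 m → moment R × 3.6 clockwise.
Balancing moments: R × 3.6 = 1388, giving R = 386 N.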